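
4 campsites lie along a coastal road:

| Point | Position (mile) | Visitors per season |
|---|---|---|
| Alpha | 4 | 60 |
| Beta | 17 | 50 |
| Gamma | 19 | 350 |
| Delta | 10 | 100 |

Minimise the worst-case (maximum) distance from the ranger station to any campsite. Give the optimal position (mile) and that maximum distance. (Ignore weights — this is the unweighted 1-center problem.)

The 1-center on a line is the midpoint of the two extreme points: leftmost at 4, rightmost at 19.
Optimal location = (4 + 19)/2 = 11.5; maximum distance = (19 − 4)/2 = 7.5.

location 11.5, max distance 7.5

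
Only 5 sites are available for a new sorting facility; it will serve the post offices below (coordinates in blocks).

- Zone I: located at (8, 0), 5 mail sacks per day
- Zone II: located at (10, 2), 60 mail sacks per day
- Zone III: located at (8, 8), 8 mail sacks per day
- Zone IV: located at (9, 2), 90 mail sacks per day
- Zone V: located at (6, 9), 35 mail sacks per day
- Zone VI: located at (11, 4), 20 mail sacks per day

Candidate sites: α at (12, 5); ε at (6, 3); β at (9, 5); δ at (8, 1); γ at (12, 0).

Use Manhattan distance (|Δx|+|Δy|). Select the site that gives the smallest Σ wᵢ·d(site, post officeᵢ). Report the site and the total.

Total weighted distance at each candidate:
  α (12, 5): total = 1331
  ε (6, 3): total = 1071
  β (9, 5): total = 877
  δ (8, 1): total = 891
  γ (12, 0): total = 1431
Minimum is at β with total 877 blocks.

β, total 877 blocks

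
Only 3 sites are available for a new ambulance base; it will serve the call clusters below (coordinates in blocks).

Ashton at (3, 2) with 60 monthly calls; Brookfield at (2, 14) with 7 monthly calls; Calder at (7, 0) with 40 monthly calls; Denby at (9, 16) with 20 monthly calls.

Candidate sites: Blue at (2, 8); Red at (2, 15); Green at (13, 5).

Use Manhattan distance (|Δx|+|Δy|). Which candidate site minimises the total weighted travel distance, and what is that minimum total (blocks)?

Total weighted distance at each candidate:
  Blue (2, 8): total = 1282
  Red (2, 15): total = 1807
  Green (13, 5): total = 1660
Minimum is at Blue with total 1282 blocks.

Blue, total 1282 blocks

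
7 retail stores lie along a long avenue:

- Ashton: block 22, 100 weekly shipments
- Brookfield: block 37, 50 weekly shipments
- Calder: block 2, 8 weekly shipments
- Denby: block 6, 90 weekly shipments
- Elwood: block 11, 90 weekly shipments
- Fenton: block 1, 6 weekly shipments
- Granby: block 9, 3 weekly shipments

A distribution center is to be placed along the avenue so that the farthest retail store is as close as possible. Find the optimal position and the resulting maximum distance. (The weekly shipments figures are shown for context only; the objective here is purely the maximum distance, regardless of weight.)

The 1-center on a line is the midpoint of the two extreme points: leftmost at 1, rightmost at 37.
Optimal location = (1 + 37)/2 = 19; maximum distance = (37 − 1)/2 = 18.

location 19, max distance 18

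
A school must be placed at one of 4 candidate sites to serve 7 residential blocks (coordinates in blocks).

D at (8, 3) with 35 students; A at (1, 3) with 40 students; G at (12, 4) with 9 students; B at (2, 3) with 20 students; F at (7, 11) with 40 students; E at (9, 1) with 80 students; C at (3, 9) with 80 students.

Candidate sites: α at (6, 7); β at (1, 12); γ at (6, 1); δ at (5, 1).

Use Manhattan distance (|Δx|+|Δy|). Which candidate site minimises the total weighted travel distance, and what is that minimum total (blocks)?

α, total 2131 blocks

Total weighted distance at each candidate:
  α (6, 7): total = 2131
  β (1, 12): total = 3491
  γ (6, 1): total = 2181
  δ (5, 1): total = 2205
Minimum is at α with total 2131 blocks.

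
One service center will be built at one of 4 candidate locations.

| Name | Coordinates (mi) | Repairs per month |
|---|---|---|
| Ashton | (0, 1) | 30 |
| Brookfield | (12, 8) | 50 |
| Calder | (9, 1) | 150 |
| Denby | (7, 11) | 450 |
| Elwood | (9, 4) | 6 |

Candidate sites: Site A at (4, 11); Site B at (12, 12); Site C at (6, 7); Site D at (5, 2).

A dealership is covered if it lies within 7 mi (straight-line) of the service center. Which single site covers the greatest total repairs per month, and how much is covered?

Coverage radius r = 7 mi; a point is covered iff (Δx)²+(Δy)² ≤ 7² = 49.
  Site A (4, 11): covers {Denby} → 450
  Site B (12, 12): covers {Brookfield, Denby} → 500
  Site C (6, 7): covers {Brookfield, Calder, Denby, Elwood} → 656
  Site D (5, 2): covers {Ashton, Calder, Elwood} → 186
Maximum coverage at Site C: 656 repairs per month.

Site C, covering 656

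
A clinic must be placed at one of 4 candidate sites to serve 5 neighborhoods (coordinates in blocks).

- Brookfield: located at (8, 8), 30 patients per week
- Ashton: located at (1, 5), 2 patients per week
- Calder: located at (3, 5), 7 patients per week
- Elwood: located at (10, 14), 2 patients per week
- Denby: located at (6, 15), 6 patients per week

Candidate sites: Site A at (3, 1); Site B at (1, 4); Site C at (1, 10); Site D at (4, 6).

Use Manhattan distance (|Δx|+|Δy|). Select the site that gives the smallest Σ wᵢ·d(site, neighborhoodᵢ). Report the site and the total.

Site D, total 296 blocks

Total weighted distance at each candidate:
  Site A (3, 1): total = 542
  Site B (1, 4): total = 487
  Site C (1, 10): total = 415
  Site D (4, 6): total = 296
Minimum is at Site D with total 296 blocks.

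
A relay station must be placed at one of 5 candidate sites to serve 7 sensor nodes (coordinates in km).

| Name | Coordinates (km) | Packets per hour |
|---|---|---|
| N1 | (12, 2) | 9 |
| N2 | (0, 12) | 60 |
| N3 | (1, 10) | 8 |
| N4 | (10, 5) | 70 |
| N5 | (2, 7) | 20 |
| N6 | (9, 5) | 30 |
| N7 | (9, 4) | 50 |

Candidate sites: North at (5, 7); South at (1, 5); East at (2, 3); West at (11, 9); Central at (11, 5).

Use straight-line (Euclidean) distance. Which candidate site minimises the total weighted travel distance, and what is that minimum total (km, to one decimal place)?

Central, total 1326.4 km

Total weighted distance at each candidate:
  North (5, 7): total = 1362.8
  South (1, 5): total = 1884.7
  East (2, 3): total = 1929.4
  West (11, 9): total = 1704.6
  Central (11, 5): total = 1326.4
Minimum is at Central with total 1326.4 km.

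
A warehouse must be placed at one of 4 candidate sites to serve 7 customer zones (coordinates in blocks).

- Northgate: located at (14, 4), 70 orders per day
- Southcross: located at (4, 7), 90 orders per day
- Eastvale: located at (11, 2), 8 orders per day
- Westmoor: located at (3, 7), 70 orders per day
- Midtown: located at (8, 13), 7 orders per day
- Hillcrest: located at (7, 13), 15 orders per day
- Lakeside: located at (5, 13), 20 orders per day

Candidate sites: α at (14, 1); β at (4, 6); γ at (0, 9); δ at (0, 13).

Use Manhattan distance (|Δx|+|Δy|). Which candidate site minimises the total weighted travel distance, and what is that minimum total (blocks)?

Total weighted distance at each candidate:
  α (14, 1): total = 3703
  β (4, 6): total = 1545
  γ (0, 9): total = 2793
  δ (0, 13): total = 3577
Minimum is at β with total 1545 blocks.

β, total 1545 blocks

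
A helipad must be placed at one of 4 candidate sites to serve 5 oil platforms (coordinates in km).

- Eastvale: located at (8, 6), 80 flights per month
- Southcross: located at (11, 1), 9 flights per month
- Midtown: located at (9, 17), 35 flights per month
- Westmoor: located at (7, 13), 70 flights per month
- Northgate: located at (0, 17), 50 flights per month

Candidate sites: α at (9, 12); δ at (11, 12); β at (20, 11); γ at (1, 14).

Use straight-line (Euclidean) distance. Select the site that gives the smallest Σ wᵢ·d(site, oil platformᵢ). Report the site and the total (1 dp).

α, total 1433.6 km

Total weighted distance at each candidate:
  α (9, 12): total = 1433.6
  δ (11, 12): total = 1716.9
  β (20, 11): total = 3564.4
  γ (1, 14): total = 1881.0
Minimum is at α with total 1433.6 km.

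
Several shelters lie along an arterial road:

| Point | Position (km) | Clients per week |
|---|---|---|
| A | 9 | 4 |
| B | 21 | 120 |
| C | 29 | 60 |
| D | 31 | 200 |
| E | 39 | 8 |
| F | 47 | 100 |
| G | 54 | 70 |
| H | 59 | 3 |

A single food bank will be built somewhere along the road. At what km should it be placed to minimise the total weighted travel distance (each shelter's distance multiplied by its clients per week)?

x = 31

For a sum of weighted absolute distances on a line, the optimum is the weighted median (not the mean). Total weight W = 565; half-weight = 282.5.
Sort by position and accumulate weight:
  km 9 (A, w=4) → cum 4
  km 21 (B, w=120) → cum 124
  km 29 (C, w=60) → cum 184
  km 31 (D, w=200) → cum 384  ≥ 282.5 → median here
  km 39 (E, w=8) → cum 392
  km 47 (F, w=100) → cum 492
  km 54 (G, w=70) → cum 562
  km 59 (H, w=3) → cum 565
Optimal location: km 31.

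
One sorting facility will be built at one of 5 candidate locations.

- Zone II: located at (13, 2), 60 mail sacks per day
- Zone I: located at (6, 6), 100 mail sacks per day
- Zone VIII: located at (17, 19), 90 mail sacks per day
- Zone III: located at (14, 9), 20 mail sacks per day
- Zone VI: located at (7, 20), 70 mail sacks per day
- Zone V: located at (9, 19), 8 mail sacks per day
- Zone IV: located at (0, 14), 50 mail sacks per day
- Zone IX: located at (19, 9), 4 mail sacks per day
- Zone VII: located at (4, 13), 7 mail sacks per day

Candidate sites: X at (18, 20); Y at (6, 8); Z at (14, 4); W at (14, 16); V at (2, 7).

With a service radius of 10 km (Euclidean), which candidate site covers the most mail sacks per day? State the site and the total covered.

Coverage radius r = 10 km; a point is covered iff (Δx)²+(Δy)² ≤ 10² = 100.
  X (18, 20): covers {Zone VIII, Zone V} → 98
  Y (6, 8): covers {Zone II, Zone I, Zone III, Zone IV, Zone VII} → 237
  Z (14, 4): covers {Zone II, Zone I, Zone III, Zone IX} → 184
  W (14, 16): covers {Zone VIII, Zone III, Zone VI, Zone V, Zone IX} → 192
  V (2, 7): covers {Zone I, Zone IV, Zone VII} → 157
Maximum coverage at Y: 237 mail sacks per day.

Y, covering 237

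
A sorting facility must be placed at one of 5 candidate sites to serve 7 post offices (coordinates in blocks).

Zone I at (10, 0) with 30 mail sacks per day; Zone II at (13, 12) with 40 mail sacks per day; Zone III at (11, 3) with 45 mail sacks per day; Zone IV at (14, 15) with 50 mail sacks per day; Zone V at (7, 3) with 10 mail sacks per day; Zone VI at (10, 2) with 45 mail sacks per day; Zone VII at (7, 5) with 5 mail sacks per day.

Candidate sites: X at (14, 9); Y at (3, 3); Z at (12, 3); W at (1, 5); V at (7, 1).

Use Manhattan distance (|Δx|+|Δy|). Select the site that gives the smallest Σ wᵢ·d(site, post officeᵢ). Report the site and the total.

Z, total 1515 blocks

Total weighted distance at each candidate:
  X (14, 9): total = 1935
  Y (3, 3): total = 3000
  Z (12, 3): total = 1515
  W (1, 5): total = 3520
  V (7, 1): total = 2340
Minimum is at Z with total 1515 blocks.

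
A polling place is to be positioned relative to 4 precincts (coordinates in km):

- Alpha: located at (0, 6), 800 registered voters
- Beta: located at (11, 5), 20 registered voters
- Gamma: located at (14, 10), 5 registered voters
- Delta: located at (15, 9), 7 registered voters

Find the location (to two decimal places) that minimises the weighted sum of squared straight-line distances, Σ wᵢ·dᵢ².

(0.47, 6.03)

The minimiser of Σwᵢ‖p−pᵢ‖² is the weighted centroid p* = (Σwᵢpᵢ)/(Σwᵢ).
Σwᵢ = 832.
Σwᵢxᵢ = 800·0 + 20·11 + 5·14 + 7·15 = 395.
Σwᵢyᵢ = 800·6 + 20·5 + 5·10 + 7·9 = 5013.
x* = 395/832 = 0.47, y* = 5013/832 = 6.03.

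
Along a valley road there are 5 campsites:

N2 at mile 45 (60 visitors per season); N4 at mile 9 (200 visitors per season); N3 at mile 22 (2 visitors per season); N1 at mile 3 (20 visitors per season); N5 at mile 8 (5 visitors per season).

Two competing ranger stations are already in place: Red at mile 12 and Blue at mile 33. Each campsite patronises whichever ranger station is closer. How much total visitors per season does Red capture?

The indifferent point is the midpoint (12+33)/2 = 22.5; campsites left of it (closer to Red at 12) go to Red, those right go to Blue.
  N1 at 3 (w=20) → Red
  N5 at 8 (w=5) → Red
  N4 at 9 (w=200) → Red
  N3 at 22 (w=2) → Red
  N2 at 45 (w=60) → Blue
Red captures 227; Blue captures 60.

227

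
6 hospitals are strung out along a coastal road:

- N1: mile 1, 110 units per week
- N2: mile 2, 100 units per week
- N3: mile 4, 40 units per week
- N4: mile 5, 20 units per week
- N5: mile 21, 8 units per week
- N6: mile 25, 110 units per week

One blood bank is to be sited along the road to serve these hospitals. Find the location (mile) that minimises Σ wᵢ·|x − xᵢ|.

For a sum of weighted absolute distances on a line, the optimum is the weighted median (not the mean). Total weight W = 388; half-weight = 194.
Sort by position and accumulate weight:
  mile 1 (N1, w=110) → cum 110
  mile 2 (N2, w=100) → cum 210  ≥ 194 → median here
  mile 4 (N3, w=40) → cum 250
  mile 5 (N4, w=20) → cum 270
  mile 21 (N5, w=8) → cum 278
  mile 25 (N6, w=110) → cum 388
Optimal location: mile 2.

x = 2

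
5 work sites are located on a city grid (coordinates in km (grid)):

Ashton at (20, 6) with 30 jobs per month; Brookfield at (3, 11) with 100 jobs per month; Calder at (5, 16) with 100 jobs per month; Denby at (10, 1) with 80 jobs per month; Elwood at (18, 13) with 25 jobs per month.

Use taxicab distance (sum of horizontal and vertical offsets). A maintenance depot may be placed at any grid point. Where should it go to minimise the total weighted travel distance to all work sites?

(5, 11)

Manhattan distance separates: Σwᵢ(|x−xᵢ|+|y−yᵢ|) = Σwᵢ|x−xᵢ| + Σwᵢ|y−yᵢ|, so x and y are optimised independently as 1-D weighted medians.
Total weight W = 335; half = 167.5.
x-coordinate, sorted with cumulative weight:
  x=3 (Brookfield, w=100) cum 100
  x=5 (Calder, w=100) cum 200  ← median
  x=10 (Denby, w=80) cum 280
  x=18 (Elwood, w=25) cum 305
  x=20 (Ashton, w=30) cum 335
⇒ x* = 5
y-coordinate, sorted with cumulative weight:
  y=1 (Denby, w=80) cum 80
  y=6 (Ashton, w=30) cum 110
  y=11 (Brookfield, w=100) cum 210  ← median
  y=13 (Elwood, w=25) cum 235
  y=16 (Calder, w=100) cum 335
⇒ y* = 11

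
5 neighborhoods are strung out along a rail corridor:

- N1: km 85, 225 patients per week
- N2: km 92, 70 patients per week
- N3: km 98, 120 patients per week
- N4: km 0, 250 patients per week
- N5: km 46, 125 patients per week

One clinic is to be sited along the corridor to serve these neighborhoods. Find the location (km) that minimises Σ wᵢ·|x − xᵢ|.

For a sum of weighted absolute distances on a line, the optimum is the weighted median (not the mean). Total weight W = 790; half-weight = 395.
Sort by position and accumulate weight:
  km 0 (N4, w=250) → cum 250
  km 46 (N5, w=125) → cum 375
  km 85 (N1, w=225) → cum 600  ≥ 395 → median here
  km 92 (N2, w=70) → cum 670
  km 98 (N3, w=120) → cum 790
Optimal location: km 85.

x = 85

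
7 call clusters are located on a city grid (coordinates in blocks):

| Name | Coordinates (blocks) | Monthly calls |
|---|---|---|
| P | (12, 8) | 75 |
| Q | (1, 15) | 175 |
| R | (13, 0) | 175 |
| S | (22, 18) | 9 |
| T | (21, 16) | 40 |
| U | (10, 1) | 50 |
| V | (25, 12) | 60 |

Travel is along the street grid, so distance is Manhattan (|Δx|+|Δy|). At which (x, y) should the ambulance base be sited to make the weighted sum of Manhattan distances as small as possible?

Manhattan distance separates: Σwᵢ(|x−xᵢ|+|y−yᵢ|) = Σwᵢ|x−xᵢ| + Σwᵢ|y−yᵢ|, so x and y are optimised independently as 1-D weighted medians.
Total weight W = 584; half = 292.
x-coordinate, sorted with cumulative weight:
  x=1 (Q, w=175) cum 175
  x=10 (U, w=50) cum 225
  x=12 (P, w=75) cum 300  ← median
  x=13 (R, w=175) cum 475
  x=21 (T, w=40) cum 515
  x=22 (S, w=9) cum 524
  x=25 (V, w=60) cum 584
⇒ x* = 12
y-coordinate, sorted with cumulative weight:
  y=0 (R, w=175) cum 175
  y=1 (U, w=50) cum 225
  y=8 (P, w=75) cum 300  ← median
  y=12 (V, w=60) cum 360
  y=15 (Q, w=175) cum 535
  y=16 (T, w=40) cum 575
  y=18 (S, w=9) cum 584
⇒ y* = 8

(12, 8)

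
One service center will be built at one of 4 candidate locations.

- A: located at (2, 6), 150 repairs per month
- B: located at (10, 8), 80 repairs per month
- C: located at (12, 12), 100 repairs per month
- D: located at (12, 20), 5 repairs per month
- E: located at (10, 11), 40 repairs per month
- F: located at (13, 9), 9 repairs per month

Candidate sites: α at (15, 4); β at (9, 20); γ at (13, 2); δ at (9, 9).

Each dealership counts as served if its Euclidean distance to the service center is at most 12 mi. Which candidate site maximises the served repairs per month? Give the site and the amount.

δ, covering 384

Coverage radius r = 12 mi; a point is covered iff (Δx)²+(Δy)² ≤ 12² = 144.
  α (15, 4): covers {B, C, E, F} → 229
  β (9, 20): covers {C, D, E, F} → 154
  γ (13, 2): covers {A, B, C, E, F} → 379
  δ (9, 9): covers {A, B, C, D, E, F} → 384
Maximum coverage at δ: 384 repairs per month.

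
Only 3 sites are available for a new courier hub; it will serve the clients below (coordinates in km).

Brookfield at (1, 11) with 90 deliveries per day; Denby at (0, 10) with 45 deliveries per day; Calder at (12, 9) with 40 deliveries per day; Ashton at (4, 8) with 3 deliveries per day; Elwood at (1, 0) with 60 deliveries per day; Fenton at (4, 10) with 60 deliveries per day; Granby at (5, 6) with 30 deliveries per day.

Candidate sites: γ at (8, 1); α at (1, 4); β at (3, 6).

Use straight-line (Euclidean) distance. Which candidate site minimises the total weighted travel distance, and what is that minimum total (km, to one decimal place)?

Total weighted distance at each candidate:
  γ (8, 1): total = 3212.5
  α (1, 4): total = 2178.7
  β (3, 6): total = 1782.7
Minimum is at β with total 1782.7 km.

β, total 1782.7 km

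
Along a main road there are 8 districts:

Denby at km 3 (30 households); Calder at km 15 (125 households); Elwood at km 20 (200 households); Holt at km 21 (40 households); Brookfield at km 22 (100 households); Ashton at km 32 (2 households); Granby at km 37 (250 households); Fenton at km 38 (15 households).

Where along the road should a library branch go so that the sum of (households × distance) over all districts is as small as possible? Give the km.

For a sum of weighted absolute distances on a line, the optimum is the weighted median (not the mean). Total weight W = 762; half-weight = 381.
Sort by position and accumulate weight:
  km 3 (Denby, w=30) → cum 30
  km 15 (Calder, w=125) → cum 155
  km 20 (Elwood, w=200) → cum 355
  km 21 (Holt, w=40) → cum 395  ≥ 381 → median here
  km 22 (Brookfield, w=100) → cum 495
  km 32 (Ashton, w=2) → cum 497
  km 37 (Granby, w=250) → cum 747
  km 38 (Fenton, w=15) → cum 762
Optimal location: km 21.

x = 21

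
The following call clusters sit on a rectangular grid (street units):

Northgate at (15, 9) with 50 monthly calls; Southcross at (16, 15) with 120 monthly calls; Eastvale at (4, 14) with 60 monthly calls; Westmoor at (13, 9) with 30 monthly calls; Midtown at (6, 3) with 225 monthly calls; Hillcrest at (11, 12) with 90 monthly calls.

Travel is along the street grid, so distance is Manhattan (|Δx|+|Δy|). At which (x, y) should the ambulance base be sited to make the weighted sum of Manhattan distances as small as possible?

(11, 9)

Manhattan distance separates: Σwᵢ(|x−xᵢ|+|y−yᵢ|) = Σwᵢ|x−xᵢ| + Σwᵢ|y−yᵢ|, so x and y are optimised independently as 1-D weighted medians.
Total weight W = 575; half = 287.5.
x-coordinate, sorted with cumulative weight:
  x=4 (Eastvale, w=60) cum 60
  x=6 (Midtown, w=225) cum 285
  x=11 (Hillcrest, w=90) cum 375  ← median
  x=13 (Westmoor, w=30) cum 405
  x=15 (Northgate, w=50) cum 455
  x=16 (Southcross, w=120) cum 575
⇒ x* = 11
y-coordinate, sorted with cumulative weight:
  y=3 (Midtown, w=225) cum 225
  y=9 (Northgate, w=50) cum 275
  y=9 (Westmoor, w=30) cum 305  ← median
  y=12 (Hillcrest, w=90) cum 395
  y=14 (Eastvale, w=60) cum 455
  y=15 (Southcross, w=120) cum 575
⇒ y* = 9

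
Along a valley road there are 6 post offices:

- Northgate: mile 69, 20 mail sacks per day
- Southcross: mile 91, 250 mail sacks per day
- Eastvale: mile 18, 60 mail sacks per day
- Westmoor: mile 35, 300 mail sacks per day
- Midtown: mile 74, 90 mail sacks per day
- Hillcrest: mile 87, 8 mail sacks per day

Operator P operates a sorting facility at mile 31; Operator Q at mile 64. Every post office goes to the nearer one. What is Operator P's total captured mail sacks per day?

360

The indifferent point is the midpoint (31+64)/2 = 47.5; post offices left of it (closer to Operator P at 31) go to Operator P, those right go to Operator Q.
  Eastvale at 18 (w=60) → Operator P
  Westmoor at 35 (w=300) → Operator P
  Northgate at 69 (w=20) → Operator Q
  Midtown at 74 (w=90) → Operator Q
  Hillcrest at 87 (w=8) → Operator Q
  Southcross at 91 (w=250) → Operator Q
Operator P captures 360; Operator Q captures 368.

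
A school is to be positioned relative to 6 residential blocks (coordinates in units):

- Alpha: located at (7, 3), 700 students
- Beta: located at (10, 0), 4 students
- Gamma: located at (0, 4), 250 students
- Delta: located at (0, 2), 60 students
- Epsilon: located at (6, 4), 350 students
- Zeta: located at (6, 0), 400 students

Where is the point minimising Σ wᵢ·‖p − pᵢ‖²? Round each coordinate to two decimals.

The minimiser of Σwᵢ‖p−pᵢ‖² is the weighted centroid p* = (Σwᵢpᵢ)/(Σwᵢ).
Σwᵢ = 1764.
Σwᵢxᵢ = 700·7 + 4·10 + 250·0 + 60·0 + 350·6 + 400·6 = 9440.
Σwᵢyᵢ = 700·3 + 4·0 + 250·4 + 60·2 + 350·4 + 400·0 = 4620.
x* = 9440/1764 = 5.35, y* = 4620/1764 = 2.62.

(5.35, 2.62)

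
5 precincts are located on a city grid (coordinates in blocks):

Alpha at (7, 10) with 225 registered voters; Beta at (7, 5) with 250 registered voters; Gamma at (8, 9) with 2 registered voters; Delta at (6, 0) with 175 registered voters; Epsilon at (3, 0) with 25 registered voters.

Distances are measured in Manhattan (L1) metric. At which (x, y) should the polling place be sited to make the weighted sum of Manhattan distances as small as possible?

Manhattan distance separates: Σwᵢ(|x−xᵢ|+|y−yᵢ|) = Σwᵢ|x−xᵢ| + Σwᵢ|y−yᵢ|, so x and y are optimised independently as 1-D weighted medians.
Total weight W = 677; half = 338.5.
x-coordinate, sorted with cumulative weight:
  x=3 (Epsilon, w=25) cum 25
  x=6 (Delta, w=175) cum 200
  x=7 (Alpha, w=225) cum 425  ← median
  x=7 (Beta, w=250) cum 675
  x=8 (Gamma, w=2) cum 677
⇒ x* = 7
y-coordinate, sorted with cumulative weight:
  y=0 (Delta, w=175) cum 175
  y=0 (Epsilon, w=25) cum 200
  y=5 (Beta, w=250) cum 450  ← median
  y=9 (Gamma, w=2) cum 452
  y=10 (Alpha, w=225) cum 677
⇒ y* = 5

(7, 5)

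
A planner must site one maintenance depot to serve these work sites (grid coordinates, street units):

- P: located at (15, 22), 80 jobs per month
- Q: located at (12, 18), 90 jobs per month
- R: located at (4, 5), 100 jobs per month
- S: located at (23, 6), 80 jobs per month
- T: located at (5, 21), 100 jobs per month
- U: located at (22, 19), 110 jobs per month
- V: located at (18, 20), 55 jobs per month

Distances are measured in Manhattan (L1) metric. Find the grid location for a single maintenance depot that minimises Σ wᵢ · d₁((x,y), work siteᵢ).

(15, 19)

Manhattan distance separates: Σwᵢ(|x−xᵢ|+|y−yᵢ|) = Σwᵢ|x−xᵢ| + Σwᵢ|y−yᵢ|, so x and y are optimised independently as 1-D weighted medians.
Total weight W = 615; half = 307.5.
x-coordinate, sorted with cumulative weight:
  x=4 (R, w=100) cum 100
  x=5 (T, w=100) cum 200
  x=12 (Q, w=90) cum 290
  x=15 (P, w=80) cum 370  ← median
  x=18 (V, w=55) cum 425
  x=22 (U, w=110) cum 535
  x=23 (S, w=80) cum 615
⇒ x* = 15
y-coordinate, sorted with cumulative weight:
  y=5 (R, w=100) cum 100
  y=6 (S, w=80) cum 180
  y=18 (Q, w=90) cum 270
  y=19 (U, w=110) cum 380  ← median
  y=20 (V, w=55) cum 435
  y=21 (T, w=100) cum 535
  y=22 (P, w=80) cum 615
⇒ y* = 19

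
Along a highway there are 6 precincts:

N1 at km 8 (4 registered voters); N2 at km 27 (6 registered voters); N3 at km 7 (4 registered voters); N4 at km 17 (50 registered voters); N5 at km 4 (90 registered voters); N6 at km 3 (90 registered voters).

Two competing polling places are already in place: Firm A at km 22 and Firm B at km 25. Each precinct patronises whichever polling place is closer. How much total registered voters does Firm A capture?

The indifferent point is the midpoint (22+25)/2 = 23.5; precincts left of it (closer to Firm A at 22) go to Firm A, those right go to Firm B.
  N6 at 3 (w=90) → Firm A
  N5 at 4 (w=90) → Firm A
  N3 at 7 (w=4) → Firm A
  N1 at 8 (w=4) → Firm A
  N4 at 17 (w=50) → Firm A
  N2 at 27 (w=6) → Firm B
Firm A captures 238; Firm B captures 6.

238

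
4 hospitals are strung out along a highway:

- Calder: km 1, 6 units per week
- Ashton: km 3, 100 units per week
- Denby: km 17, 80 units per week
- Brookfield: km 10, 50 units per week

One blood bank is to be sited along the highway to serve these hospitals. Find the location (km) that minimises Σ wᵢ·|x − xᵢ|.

For a sum of weighted absolute distances on a line, the optimum is the weighted median (not the mean). Total weight W = 236; half-weight = 118.
Sort by position and accumulate weight:
  km 1 (Calder, w=6) → cum 6
  km 3 (Ashton, w=100) → cum 106
  km 10 (Brookfield, w=50) → cum 156  ≥ 118 → median here
  km 17 (Denby, w=80) → cum 236
Optimal location: km 10.

x = 10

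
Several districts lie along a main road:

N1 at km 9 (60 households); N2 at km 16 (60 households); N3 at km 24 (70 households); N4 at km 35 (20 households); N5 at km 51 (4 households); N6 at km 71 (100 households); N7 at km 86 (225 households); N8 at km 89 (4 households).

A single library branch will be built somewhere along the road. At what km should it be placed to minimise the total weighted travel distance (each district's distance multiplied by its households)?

For a sum of weighted absolute distances on a line, the optimum is the weighted median (not the mean). Total weight W = 543; half-weight = 271.5.
Sort by position and accumulate weight:
  km 9 (N1, w=60) → cum 60
  km 16 (N2, w=60) → cum 120
  km 24 (N3, w=70) → cum 190
  km 35 (N4, w=20) → cum 210
  km 51 (N5, w=4) → cum 214
  km 71 (N6, w=100) → cum 314  ≥ 271.5 → median here
  km 86 (N7, w=225) → cum 539
  km 89 (N8, w=4) → cum 543
Optimal location: km 71.

x = 71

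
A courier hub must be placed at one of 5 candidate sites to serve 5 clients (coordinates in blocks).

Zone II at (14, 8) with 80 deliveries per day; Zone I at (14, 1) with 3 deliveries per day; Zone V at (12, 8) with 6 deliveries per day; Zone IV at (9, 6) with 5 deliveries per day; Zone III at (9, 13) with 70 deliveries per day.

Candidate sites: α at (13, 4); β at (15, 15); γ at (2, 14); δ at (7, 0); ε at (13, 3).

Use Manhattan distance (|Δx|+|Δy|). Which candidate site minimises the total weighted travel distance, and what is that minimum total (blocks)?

Total weighted distance at each candidate:
  α (13, 4): total = 1382
  β (15, 15): total = 1380
  γ (2, 14): total = 2246
  δ (7, 0): total = 2392
  ε (13, 3): total = 1540
Minimum is at β with total 1380 blocks.

β, total 1380 blocks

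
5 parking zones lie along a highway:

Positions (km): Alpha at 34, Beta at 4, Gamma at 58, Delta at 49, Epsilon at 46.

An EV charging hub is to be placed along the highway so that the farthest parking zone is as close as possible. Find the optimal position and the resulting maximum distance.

The 1-center on a line is the midpoint of the two extreme points: leftmost at 4, rightmost at 58.
Optimal location = (4 + 58)/2 = 31; maximum distance = (58 − 4)/2 = 27.

location 31, max distance 27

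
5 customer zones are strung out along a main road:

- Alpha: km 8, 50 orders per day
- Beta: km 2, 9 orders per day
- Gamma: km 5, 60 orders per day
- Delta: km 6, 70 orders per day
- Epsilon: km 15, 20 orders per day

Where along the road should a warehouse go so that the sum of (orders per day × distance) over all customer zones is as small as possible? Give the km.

For a sum of weighted absolute distances on a line, the optimum is the weighted median (not the mean). Total weight W = 209; half-weight = 104.5.
Sort by position and accumulate weight:
  km 2 (Beta, w=9) → cum 9
  km 5 (Gamma, w=60) → cum 69
  km 6 (Delta, w=70) → cum 139  ≥ 104.5 → median here
  km 8 (Alpha, w=50) → cum 189
  km 15 (Epsilon, w=20) → cum 209
Optimal location: km 6.

x = 6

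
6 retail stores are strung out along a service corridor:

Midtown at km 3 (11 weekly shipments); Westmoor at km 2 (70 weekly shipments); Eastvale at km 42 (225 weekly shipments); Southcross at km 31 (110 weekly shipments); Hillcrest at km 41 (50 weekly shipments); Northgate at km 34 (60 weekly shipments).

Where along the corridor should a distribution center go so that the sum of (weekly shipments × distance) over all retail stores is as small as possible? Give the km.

x = 41

For a sum of weighted absolute distances on a line, the optimum is the weighted median (not the mean). Total weight W = 526; half-weight = 263.
Sort by position and accumulate weight:
  km 2 (Westmoor, w=70) → cum 70
  km 3 (Midtown, w=11) → cum 81
  km 31 (Southcross, w=110) → cum 191
  km 34 (Northgate, w=60) → cum 251
  km 41 (Hillcrest, w=50) → cum 301  ≥ 263 → median here
  km 42 (Eastvale, w=225) → cum 526
Optimal location: km 41.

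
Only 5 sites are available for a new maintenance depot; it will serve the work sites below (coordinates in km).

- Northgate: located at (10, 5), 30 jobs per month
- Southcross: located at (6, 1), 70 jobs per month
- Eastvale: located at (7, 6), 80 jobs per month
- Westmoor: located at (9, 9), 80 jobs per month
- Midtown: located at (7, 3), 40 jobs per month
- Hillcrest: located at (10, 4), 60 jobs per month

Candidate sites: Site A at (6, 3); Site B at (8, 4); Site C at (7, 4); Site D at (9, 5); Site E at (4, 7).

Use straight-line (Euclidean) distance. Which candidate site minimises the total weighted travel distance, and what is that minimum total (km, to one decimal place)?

Total weighted distance at each candidate:
  Site A (6, 3): total = 1351.2
  Site B (8, 4): total = 1082.8
  Site C (7, 4): total = 1127.0
  Site D (9, 5): total = 1076.9
  Site E (4, 7): total = 1918.7
Minimum is at Site D with total 1076.9 km.

Site D, total 1076.9 km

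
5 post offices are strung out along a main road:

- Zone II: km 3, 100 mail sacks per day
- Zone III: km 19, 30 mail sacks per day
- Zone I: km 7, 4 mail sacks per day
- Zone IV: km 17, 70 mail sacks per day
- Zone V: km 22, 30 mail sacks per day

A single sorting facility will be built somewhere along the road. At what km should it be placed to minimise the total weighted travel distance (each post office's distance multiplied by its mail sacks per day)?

x = 17

For a sum of weighted absolute distances on a line, the optimum is the weighted median (not the mean). Total weight W = 234; half-weight = 117.
Sort by position and accumulate weight:
  km 3 (Zone II, w=100) → cum 100
  km 7 (Zone I, w=4) → cum 104
  km 17 (Zone IV, w=70) → cum 174  ≥ 117 → median here
  km 19 (Zone III, w=30) → cum 204
  km 22 (Zone V, w=30) → cum 234
Optimal location: km 17.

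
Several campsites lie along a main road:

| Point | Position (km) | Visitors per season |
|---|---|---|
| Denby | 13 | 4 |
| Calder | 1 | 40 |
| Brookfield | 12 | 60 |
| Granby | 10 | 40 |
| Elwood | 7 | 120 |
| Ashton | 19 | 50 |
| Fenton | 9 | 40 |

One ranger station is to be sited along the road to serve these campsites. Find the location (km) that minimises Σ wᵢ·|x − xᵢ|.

x = 9

For a sum of weighted absolute distances on a line, the optimum is the weighted median (not the mean). Total weight W = 354; half-weight = 177.
Sort by position and accumulate weight:
  km 1 (Calder, w=40) → cum 40
  km 7 (Elwood, w=120) → cum 160
  km 9 (Fenton, w=40) → cum 200  ≥ 177 → median here
  km 10 (Granby, w=40) → cum 240
  km 12 (Brookfield, w=60) → cum 300
  km 13 (Denby, w=4) → cum 304
  km 19 (Ashton, w=50) → cum 354
Optimal location: km 9.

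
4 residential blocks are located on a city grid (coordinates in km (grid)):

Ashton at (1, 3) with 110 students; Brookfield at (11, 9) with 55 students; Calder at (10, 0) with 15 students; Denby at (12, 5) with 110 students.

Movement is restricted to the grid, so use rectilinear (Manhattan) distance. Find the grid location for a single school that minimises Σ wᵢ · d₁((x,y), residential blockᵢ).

(11, 5)

Manhattan distance separates: Σwᵢ(|x−xᵢ|+|y−yᵢ|) = Σwᵢ|x−xᵢ| + Σwᵢ|y−yᵢ|, so x and y are optimised independently as 1-D weighted medians.
Total weight W = 290; half = 145.
x-coordinate, sorted with cumulative weight:
  x=1 (Ashton, w=110) cum 110
  x=10 (Calder, w=15) cum 125
  x=11 (Brookfield, w=55) cum 180  ← median
  x=12 (Denby, w=110) cum 290
⇒ x* = 11
y-coordinate, sorted with cumulative weight:
  y=0 (Calder, w=15) cum 15
  y=3 (Ashton, w=110) cum 125
  y=5 (Denby, w=110) cum 235  ← median
  y=9 (Brookfield, w=55) cum 290
⇒ y* = 5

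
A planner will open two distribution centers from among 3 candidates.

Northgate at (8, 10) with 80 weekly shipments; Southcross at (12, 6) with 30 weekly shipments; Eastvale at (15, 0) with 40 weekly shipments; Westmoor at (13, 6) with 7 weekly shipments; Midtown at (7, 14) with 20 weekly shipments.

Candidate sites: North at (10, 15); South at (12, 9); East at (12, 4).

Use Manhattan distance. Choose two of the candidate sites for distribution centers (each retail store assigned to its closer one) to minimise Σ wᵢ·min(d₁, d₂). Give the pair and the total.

Evaluate every pair (each demand assigned to the nearer of the two):
  {South, East}: total = 961
  {North, East}: total = 1001
  {North, South}: total = 1078
Best pair: {South, East} with total 961.

{South, East}, total 961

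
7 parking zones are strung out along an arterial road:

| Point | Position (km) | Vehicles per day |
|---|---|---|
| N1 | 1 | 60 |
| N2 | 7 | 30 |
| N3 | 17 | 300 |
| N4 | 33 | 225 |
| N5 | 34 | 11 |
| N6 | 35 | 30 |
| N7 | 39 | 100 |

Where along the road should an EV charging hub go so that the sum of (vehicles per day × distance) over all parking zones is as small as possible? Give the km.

For a sum of weighted absolute distances on a line, the optimum is the weighted median (not the mean). Total weight W = 756; half-weight = 378.
Sort by position and accumulate weight:
  km 1 (N1, w=60) → cum 60
  km 7 (N2, w=30) → cum 90
  km 17 (N3, w=300) → cum 390  ≥ 378 → median here
  km 33 (N4, w=225) → cum 615
  km 34 (N5, w=11) → cum 626
  km 35 (N6, w=30) → cum 656
  km 39 (N7, w=100) → cum 756
Optimal location: km 17.

x = 17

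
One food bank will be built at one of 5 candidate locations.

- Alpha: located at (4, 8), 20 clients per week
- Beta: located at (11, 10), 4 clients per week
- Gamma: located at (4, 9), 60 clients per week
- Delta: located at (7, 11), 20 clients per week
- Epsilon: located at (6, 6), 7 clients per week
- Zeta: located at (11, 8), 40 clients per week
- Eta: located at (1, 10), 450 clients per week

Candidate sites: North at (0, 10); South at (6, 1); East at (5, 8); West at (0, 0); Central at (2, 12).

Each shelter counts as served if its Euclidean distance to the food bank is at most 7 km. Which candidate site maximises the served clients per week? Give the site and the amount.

Coverage radius r = 7 km; a point is covered iff (Δx)²+(Δy)² ≤ 7² = 49.
  North (0, 10): covers {Alpha, Gamma, Eta} → 530
  South (6, 1): covers {Epsilon} → 7
  East (5, 8): covers {Alpha, Beta, Gamma, Delta, Epsilon, Zeta, Eta} → 601
  West (0, 0): covers {none} → 0
  Central (2, 12): covers {Alpha, Gamma, Delta, Eta} → 550
Maximum coverage at East: 601 clients per week.

East, covering 601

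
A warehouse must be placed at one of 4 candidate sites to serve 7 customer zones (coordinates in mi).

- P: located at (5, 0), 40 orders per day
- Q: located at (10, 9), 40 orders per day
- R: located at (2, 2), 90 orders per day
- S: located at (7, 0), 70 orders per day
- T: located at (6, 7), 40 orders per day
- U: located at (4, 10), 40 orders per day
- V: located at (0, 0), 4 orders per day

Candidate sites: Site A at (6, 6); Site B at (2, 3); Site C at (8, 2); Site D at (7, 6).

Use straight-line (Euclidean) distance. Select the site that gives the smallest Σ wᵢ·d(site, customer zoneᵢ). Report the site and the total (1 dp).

Total weighted distance at each candidate:
  Site A (6, 6): total = 1631.0
  Site B (2, 3): total = 1599.8
  Site C (8, 2): total = 1738.1
  Site D (7, 6): total = 1712.4
Minimum is at Site B with total 1599.8 mi.

Site B, total 1599.8 mi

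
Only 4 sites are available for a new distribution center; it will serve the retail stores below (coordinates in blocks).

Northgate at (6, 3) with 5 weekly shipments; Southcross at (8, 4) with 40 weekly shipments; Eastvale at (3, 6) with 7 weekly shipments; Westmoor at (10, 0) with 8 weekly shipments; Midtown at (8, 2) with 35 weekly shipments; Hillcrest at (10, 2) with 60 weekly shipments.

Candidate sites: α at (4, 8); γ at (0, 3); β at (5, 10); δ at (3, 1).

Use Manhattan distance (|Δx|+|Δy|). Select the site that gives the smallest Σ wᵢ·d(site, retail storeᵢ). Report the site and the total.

δ, total 1134 blocks

Total weighted distance at each candidate:
  α (4, 8): total = 1558
  γ (0, 3): total = 1511
  β (5, 10): total = 1727
  δ (3, 1): total = 1134
Minimum is at δ with total 1134 blocks.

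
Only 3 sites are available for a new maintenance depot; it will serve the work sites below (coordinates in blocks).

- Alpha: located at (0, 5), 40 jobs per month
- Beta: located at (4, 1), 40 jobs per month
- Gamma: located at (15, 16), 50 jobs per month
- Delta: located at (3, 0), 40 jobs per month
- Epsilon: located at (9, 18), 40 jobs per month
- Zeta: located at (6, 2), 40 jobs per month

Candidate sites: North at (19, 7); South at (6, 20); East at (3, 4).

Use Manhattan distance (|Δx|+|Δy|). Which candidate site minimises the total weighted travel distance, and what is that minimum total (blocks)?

Total weighted distance at each candidate:
  North (19, 7): total = 4810
  South (6, 20): total = 4170
  East (3, 4): total = 2680
Minimum is at East with total 2680 blocks.

East, total 2680 blocks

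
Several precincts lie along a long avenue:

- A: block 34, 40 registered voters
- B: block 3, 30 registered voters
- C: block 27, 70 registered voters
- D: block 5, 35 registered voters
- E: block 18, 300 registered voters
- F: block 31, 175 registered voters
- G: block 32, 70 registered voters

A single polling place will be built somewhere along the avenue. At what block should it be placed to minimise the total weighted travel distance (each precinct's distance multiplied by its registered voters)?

For a sum of weighted absolute distances on a line, the optimum is the weighted median (not the mean). Total weight W = 720; half-weight = 360.
Sort by position and accumulate weight:
  block 3 (B, w=30) → cum 30
  block 5 (D, w=35) → cum 65
  block 18 (E, w=300) → cum 365  ≥ 360 → median here
  block 27 (C, w=70) → cum 435
  block 31 (F, w=175) → cum 610
  block 32 (G, w=70) → cum 680
  block 34 (A, w=40) → cum 720
Optimal location: block 18.

x = 18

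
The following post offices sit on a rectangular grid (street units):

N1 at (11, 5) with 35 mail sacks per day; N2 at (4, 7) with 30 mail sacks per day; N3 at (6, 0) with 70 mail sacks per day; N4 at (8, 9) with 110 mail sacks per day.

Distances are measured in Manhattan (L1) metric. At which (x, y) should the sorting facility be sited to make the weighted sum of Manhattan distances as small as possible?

Manhattan distance separates: Σwᵢ(|x−xᵢ|+|y−yᵢ|) = Σwᵢ|x−xᵢ| + Σwᵢ|y−yᵢ|, so x and y are optimised independently as 1-D weighted medians.
Total weight W = 245; half = 122.5.
x-coordinate, sorted with cumulative weight:
  x=4 (N2, w=30) cum 30
  x=6 (N3, w=70) cum 100
  x=8 (N4, w=110) cum 210  ← median
  x=11 (N1, w=35) cum 245
⇒ x* = 8
y-coordinate, sorted with cumulative weight:
  y=0 (N3, w=70) cum 70
  y=5 (N1, w=35) cum 105
  y=7 (N2, w=30) cum 135  ← median
  y=9 (N4, w=110) cum 245
⇒ y* = 7

(8, 7)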